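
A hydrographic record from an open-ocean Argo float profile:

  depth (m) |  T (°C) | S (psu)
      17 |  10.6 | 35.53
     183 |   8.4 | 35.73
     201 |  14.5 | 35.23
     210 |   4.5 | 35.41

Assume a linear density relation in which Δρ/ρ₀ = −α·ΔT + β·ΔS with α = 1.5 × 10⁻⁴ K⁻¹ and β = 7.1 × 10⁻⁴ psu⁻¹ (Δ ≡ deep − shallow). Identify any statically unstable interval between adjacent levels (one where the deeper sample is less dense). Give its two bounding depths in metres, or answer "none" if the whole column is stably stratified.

Evaluate Δρ/ρ₀ = −αΔT + βΔS across each adjacent pair:
  17–183 m: −αΔT+βΔS = −(1.5 × 10⁻⁴)(-2.2)+(7.1 × 10⁻⁴)(+0.20) = 4.7 × 10⁻⁴ → stable
  183–201 m: −αΔT+βΔS = −(1.5 × 10⁻⁴)(+6.1)+(7.1 × 10⁻⁴)(-0.50) = -1.3 × 10⁻³ → UNSTABLE
  201–210 m: −αΔT+βΔS = −(1.5 × 10⁻⁴)(-10.0)+(7.1 × 10⁻⁴)(+0.18) = 1.6 × 10⁻³ → stable
The 183–201 m interval has Δρ < 0: lighter water underlies denser water.

183–201 m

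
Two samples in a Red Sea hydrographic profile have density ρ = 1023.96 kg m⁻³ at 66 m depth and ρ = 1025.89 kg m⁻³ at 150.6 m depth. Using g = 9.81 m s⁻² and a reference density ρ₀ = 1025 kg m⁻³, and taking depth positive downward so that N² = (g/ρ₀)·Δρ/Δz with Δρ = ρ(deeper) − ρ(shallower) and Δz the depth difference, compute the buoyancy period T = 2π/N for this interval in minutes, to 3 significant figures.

7.09 min

Δρ = 1025.89 − 1023.96 = 1.93 kg m⁻³ over Δz = 150.6 − 66 = 84.6 m.
N² = (9.81/1025) × (1.93/84.6) = 2.1834 × 10⁻⁴ s⁻².
N = √(2.1834 × 10⁻⁴) = 0.014776 rad s⁻¹, so T = 2π/N = 425.23 s = 7.0872 min ≈ 7.09 min.
Since Δρ > 0 the layer is stably stratified.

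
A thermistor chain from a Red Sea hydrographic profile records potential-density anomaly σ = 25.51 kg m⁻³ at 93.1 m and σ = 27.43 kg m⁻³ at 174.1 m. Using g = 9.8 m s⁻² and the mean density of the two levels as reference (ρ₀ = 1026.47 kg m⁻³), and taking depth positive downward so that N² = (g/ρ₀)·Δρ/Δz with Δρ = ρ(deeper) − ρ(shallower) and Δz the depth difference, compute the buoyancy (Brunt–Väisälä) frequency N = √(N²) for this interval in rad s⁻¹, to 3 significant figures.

0.0150 rad s⁻¹

Δρ = 1027.43 − 1025.51 = 1.92 kg m⁻³ over Δz = 174.1 − 93.1 = 81 m.
N² = (9.8/1026.47) × (1.92/81) = 2.2631 × 10⁻⁴ s⁻².
N = √(2.2631 × 10⁻⁴) = 0.015044 rad s⁻¹ ≈ 0.0150 rad s⁻¹.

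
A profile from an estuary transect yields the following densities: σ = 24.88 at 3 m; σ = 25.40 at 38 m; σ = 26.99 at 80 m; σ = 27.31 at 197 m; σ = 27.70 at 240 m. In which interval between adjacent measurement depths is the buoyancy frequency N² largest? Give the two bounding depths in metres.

38–80 m

Compute the density gradient over each adjacent pair:
  3–38 m: Δρ/Δz = 0.52/35 = 0.015 kg m⁻⁴
  38–80 m: Δρ/Δz = 1.59/42 = 0.038 kg m⁻⁴
  80–197 m: Δρ/Δz = 0.32/117 = 2.7 × 10⁻³ kg m⁻⁴
  197–240 m: Δρ/Δz = 0.39/43 = 9.1 × 10⁻³ kg m⁻⁴
The largest gradient is in the 38–80 m interval — the pycnocline.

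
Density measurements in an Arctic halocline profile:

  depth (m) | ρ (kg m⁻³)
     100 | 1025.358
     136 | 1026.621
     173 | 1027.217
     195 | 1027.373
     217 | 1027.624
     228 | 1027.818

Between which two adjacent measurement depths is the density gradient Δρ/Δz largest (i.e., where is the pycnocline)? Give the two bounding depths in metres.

100–136 m

Compute the density gradient over each adjacent pair:
  100–136 m: Δρ/Δz = 1.263/36 = 0.035 kg m⁻⁴
  136–173 m: Δρ/Δz = 0.596/37 = 0.016 kg m⁻⁴
  173–195 m: Δρ/Δz = 0.156/22 = 7.1 × 10⁻³ kg m⁻⁴
  195–217 m: Δρ/Δz = 0.251/22 = 0.011 kg m⁻⁴
  217–228 m: Δρ/Δz = 0.194/11 = 0.018 kg m⁻⁴
The largest gradient is in the 100–136 m interval — the pycnocline.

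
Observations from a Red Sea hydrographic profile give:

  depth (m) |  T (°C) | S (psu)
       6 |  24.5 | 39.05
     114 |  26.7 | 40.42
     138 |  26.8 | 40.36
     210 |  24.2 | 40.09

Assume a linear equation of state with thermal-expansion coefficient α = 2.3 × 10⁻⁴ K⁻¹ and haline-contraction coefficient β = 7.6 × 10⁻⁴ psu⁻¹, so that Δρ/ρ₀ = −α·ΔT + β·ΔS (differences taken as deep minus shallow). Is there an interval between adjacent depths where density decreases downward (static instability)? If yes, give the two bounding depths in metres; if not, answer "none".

114–138 m

Evaluate Δρ/ρ₀ = −αΔT + βΔS across each adjacent pair:
  6–114 m: −αΔT+βΔS = −(2.3 × 10⁻⁴)(+2.2)+(7.6 × 10⁻⁴)(+1.37) = 5.4 × 10⁻⁴ → stable
  114–138 m: −αΔT+βΔS = −(2.3 × 10⁻⁴)(+0.1)+(7.6 × 10⁻⁴)(-0.06) = -6.9 × 10⁻⁵ → UNSTABLE
  138–210 m: −αΔT+βΔS = −(2.3 × 10⁻⁴)(-2.6)+(7.6 × 10⁻⁴)(-0.27) = 3.9 × 10⁻⁴ → stable
The 114–138 m interval has Δρ < 0: lighter water underlies denser water.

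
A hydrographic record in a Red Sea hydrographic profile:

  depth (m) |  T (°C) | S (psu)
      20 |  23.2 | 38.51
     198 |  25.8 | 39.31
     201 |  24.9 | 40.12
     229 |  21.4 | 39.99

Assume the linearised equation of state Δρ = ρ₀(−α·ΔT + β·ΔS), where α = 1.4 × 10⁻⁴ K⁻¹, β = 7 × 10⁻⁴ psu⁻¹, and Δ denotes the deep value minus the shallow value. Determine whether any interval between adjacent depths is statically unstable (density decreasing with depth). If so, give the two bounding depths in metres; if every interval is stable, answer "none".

none

Evaluate Δρ/ρ₀ = −αΔT + βΔS across each adjacent pair:
  20–198 m: −αΔT+βΔS = −(1.4 × 10⁻⁴)(+2.6)+(7 × 10⁻⁴)(+0.80) = 2.0 × 10⁻⁴ → stable
  198–201 m: −αΔT+βΔS = −(1.4 × 10⁻⁴)(-0.9)+(7 × 10⁻⁴)(+0.81) = 6.9 × 10⁻⁴ → stable
  201–229 m: −αΔT+βΔS = −(1.4 × 10⁻⁴)(-3.5)+(7 × 10⁻⁴)(-0.13) = 4.0 × 10⁻⁴ → stable
Every interval has Δρ > 0: the column is stably stratified throughout.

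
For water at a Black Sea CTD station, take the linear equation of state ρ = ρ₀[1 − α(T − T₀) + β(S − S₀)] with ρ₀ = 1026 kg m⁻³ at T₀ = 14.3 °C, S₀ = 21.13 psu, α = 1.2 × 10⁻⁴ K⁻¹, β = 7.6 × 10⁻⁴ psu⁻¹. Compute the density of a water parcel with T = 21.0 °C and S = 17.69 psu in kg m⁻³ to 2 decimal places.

1022.49 kg m⁻³

T − T₀ = +6.7 K, S − S₀ = -3.44 psu.
Bracket = 1 − α·(+6.7) + β·(-3.44) = 1 + (-3.4184 × 10⁻³) = 0.9965816.
ρ = 1026 × 0.9965816 = 1022.49 kg m⁻³.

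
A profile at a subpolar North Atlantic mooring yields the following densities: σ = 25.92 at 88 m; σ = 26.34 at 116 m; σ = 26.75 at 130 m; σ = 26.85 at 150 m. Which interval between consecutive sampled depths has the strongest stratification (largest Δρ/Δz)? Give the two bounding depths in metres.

116–130 m

Compute the density gradient over each adjacent pair:
  88–116 m: Δρ/Δz = 0.42/28 = 0.015 kg m⁻⁴
  116–130 m: Δρ/Δz = 0.41/14 = 0.029 kg m⁻⁴
  130–150 m: Δρ/Δz = 0.10/20 = 5.0 × 10⁻³ kg m⁻⁴
The largest gradient is in the 116–130 m interval — the pycnocline.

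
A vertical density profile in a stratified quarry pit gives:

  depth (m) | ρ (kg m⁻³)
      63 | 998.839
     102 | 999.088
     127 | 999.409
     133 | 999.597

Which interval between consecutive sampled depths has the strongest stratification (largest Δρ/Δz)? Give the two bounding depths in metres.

127–133 m

Compute the density gradient over each adjacent pair:
  63–102 m: Δρ/Δz = 0.249/39 = 6.4 × 10⁻³ kg m⁻⁴
  102–127 m: Δρ/Δz = 0.321/25 = 0.013 kg m⁻⁴
  127–133 m: Δρ/Δz = 0.188/6 = 0.031 kg m⁻⁴
The largest gradient is in the 127–133 m interval — the pycnocline.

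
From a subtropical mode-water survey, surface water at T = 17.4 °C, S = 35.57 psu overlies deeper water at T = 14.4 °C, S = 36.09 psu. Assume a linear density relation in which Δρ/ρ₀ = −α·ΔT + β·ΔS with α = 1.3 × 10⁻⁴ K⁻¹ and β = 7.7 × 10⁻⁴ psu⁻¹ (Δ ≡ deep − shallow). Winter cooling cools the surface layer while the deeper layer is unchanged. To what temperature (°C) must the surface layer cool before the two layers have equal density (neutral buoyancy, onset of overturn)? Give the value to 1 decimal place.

Neutral buoyancy requires Δρ = 0, i.e. −α(T_deep − T_surf′) + β(S_deep − S_surf) = 0.
T_surf′ = T_deep − (β/α)·ΔS = 14.4 − (7.7 × 10⁻⁴/1.3 × 10⁻⁴)·(+0.52) = 11.320 °C.
Cooling required: 17.4 − (11.320) = 6.080 °C.

11.3 °C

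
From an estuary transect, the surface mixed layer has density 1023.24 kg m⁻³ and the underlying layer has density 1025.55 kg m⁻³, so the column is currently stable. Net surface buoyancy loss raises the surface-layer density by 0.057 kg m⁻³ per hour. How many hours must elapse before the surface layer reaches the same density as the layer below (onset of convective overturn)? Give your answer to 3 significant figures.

Density deficit of the surface layer: 1025.55 − 1023.24 = 2.31 kg m⁻³.
Required change = 2.31 / 0.057 = 40.5 hours.

40.5 hours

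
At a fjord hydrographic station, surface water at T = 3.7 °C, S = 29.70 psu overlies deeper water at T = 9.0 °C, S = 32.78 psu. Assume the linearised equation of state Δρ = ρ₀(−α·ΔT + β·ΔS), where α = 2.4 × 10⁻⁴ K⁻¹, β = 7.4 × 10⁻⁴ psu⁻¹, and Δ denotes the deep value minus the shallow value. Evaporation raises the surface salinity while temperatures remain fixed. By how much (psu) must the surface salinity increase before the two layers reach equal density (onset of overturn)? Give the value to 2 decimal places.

1.36 psu

Neutral buoyancy requires −α(T_deep − T_surf) + β(S_deep − S_surf′) = 0.
S_surf′ = S_deep − (α/β)·ΔT = 32.78 − (2.4 × 10⁻⁴/7.4 × 10⁻⁴)·(+5.3) = 31.0611 psu.
Increase required: 31.0611 − 29.70 = 1.3611 psu.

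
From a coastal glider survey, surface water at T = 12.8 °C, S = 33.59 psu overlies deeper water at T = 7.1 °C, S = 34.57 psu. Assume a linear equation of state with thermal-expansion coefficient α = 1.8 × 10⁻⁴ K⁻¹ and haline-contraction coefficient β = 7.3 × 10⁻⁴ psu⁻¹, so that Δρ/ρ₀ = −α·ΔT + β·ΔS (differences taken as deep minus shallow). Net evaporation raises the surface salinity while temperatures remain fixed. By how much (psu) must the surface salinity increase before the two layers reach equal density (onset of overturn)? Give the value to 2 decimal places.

Neutral buoyancy requires −α(T_deep − T_surf) + β(S_deep − S_surf′) = 0.
S_surf′ = S_deep − (α/β)·ΔT = 34.57 − (1.8 × 10⁻⁴/7.3 × 10⁻⁴)·(-5.7) = 35.9755 psu.
Increase required: 35.9755 − 33.59 = 2.3855 psu.

2.39 psu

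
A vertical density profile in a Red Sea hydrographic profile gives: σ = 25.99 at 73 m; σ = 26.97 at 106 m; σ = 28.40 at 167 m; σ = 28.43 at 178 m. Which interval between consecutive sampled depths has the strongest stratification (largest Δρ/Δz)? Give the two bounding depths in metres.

Compute the density gradient over each adjacent pair:
  73–106 m: Δρ/Δz = 0.98/33 = 0.030 kg m⁻⁴
  106–167 m: Δρ/Δz = 1.43/61 = 0.023 kg m⁻⁴
  167–178 m: Δρ/Δz = 0.03/11 = 2.7 × 10⁻³ kg m⁻⁴
The largest gradient is in the 73–106 m interval — the pycnocline.

73–106 m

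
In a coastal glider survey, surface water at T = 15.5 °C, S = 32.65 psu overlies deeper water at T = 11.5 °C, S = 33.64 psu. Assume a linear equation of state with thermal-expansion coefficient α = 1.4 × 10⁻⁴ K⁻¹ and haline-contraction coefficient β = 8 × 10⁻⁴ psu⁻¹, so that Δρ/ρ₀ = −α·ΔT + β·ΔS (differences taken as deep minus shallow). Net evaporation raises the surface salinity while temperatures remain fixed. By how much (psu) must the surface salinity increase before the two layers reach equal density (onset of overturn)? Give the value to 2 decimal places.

1.69 psu

Neutral buoyancy requires −α(T_deep − T_surf) + β(S_deep − S_surf′) = 0.
S_surf′ = S_deep − (α/β)·ΔT = 33.64 − (1.4 × 10⁻⁴/8 × 10⁻⁴)·(-4.0) = 34.3400 psu.
Increase required: 34.3400 − 32.65 = 1.6900 psu.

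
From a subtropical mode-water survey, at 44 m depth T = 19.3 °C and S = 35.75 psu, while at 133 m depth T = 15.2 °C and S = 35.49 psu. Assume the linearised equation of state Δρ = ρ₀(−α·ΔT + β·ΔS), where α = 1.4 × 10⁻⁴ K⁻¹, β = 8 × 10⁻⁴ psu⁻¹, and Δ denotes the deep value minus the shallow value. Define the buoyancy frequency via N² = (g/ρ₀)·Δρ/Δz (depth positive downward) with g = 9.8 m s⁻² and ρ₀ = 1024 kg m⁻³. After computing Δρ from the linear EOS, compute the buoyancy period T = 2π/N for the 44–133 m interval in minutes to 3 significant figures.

16.5 min

ΔT = -4.1 K, ΔS = -0.26 psu (deep − shallow).
Δρ/ρ₀ = −αΔT + βΔS = 5.74 × 10⁻⁴ − 2.08 × 10⁻⁴ = 3.66 × 10⁻⁴, so Δρ ≈ 0.3748 kg m⁻³.
N² = (g/ρ₀)·Δρ/Δz = g·(Δρ/ρ₀)/Δz = 9.8 × 3.66 × 10⁻⁴ / 89 = 4.0301 × 10⁻⁵ s⁻².
N = √(4.0301 × 10⁻⁵) = 6.3483 × 10⁻³ rad s⁻¹ → T = 2π/N = 989.74 s = 16.496 min ≈ 16.5 min.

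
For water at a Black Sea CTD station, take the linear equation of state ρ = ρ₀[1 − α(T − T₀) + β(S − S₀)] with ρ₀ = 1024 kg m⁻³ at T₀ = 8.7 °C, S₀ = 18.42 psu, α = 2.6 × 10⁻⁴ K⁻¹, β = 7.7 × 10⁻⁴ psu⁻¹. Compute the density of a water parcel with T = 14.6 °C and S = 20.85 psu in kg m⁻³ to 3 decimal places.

1024.345 kg m⁻³

T − T₀ = +5.9 K, S − S₀ = +2.43 psu.
Bracket = 1 − α·(+5.9) + β·(+2.43) = 1 + (3.371 × 10⁻⁴) = 1.0003371.
ρ = 1024 × 1.0003371 = 1024.345 kg m⁻³.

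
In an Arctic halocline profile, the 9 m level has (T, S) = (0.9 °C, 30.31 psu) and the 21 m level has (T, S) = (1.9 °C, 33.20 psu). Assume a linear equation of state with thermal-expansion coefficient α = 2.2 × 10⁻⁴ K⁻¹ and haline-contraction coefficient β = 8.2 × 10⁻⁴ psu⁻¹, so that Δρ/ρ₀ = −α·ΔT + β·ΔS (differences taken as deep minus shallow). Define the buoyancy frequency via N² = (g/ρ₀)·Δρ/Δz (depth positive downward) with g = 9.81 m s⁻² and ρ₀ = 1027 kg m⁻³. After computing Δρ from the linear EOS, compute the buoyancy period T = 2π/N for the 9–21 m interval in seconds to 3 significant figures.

150 s

ΔT = +1.0 K, ΔS = +2.89 psu (deep − shallow).
Δρ/ρ₀ = −αΔT + βΔS = -2.20 × 10⁻⁴ + 2.3698 × 10⁻³ = 2.1498 × 10⁻³, so Δρ ≈ 2.208 kg m⁻³.
N² = (g/ρ₀)·Δρ/Δz = g·(Δρ/ρ₀)/Δz = 9.81 × 2.1498 × 10⁻³ / 12 = 1.7575 × 10⁻³ s⁻².
N = √(1.7575 × 10⁻³) = 0.041923 rad s⁻¹ → T = 2π/N = 149.87 s ≈ 150 s.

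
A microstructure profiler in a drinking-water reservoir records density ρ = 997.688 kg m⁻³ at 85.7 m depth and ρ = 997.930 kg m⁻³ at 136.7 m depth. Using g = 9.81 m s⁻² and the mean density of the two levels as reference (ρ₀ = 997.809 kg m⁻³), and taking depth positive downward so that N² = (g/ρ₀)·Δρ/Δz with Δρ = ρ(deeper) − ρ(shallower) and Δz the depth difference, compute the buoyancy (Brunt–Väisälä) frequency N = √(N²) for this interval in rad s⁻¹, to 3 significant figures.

6.83 × 10⁻³ rad s⁻¹

Δρ = 997.930 − 997.688 = 0.242 kg m⁻³ over Δz = 136.7 − 85.7 = 51 m.
N² = (9.81/997.809) × (0.242/51) = 4.6652 × 10⁻⁵ s⁻².
N = √(4.6652 × 10⁻⁵) = 6.8302 × 10⁻³ rad s⁻¹ ≈ 6.83 × 10⁻³ rad s⁻¹.
N² > 0, so the interval is statically stable.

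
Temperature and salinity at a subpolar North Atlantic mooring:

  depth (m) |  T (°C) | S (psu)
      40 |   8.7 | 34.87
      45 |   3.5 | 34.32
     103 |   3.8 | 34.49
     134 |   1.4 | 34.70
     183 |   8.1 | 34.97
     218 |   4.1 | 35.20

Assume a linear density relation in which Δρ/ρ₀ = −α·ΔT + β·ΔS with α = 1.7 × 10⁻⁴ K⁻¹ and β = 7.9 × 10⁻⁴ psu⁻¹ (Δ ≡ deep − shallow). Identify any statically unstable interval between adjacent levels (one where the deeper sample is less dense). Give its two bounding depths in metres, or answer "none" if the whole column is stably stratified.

Evaluate Δρ/ρ₀ = −αΔT + βΔS across each adjacent pair:
  40–45 m: −αΔT+βΔS = −(1.7 × 10⁻⁴)(-5.2)+(7.9 × 10⁻⁴)(-0.55) = 4.5 × 10⁻⁴ → stable
  45–103 m: −αΔT+βΔS = −(1.7 × 10⁻⁴)(+0.3)+(7.9 × 10⁻⁴)(+0.17) = 8.3 × 10⁻⁵ → stable
  103–134 m: −αΔT+βΔS = −(1.7 × 10⁻⁴)(-2.4)+(7.9 × 10⁻⁴)(+0.21) = 5.7 × 10⁻⁴ → stable
  134–183 m: −αΔT+βΔS = −(1.7 × 10⁻⁴)(+6.7)+(7.9 × 10⁻⁴)(+0.27) = -9.3 × 10⁻⁴ → UNSTABLE
  183–218 m: −αΔT+βΔS = −(1.7 × 10⁻⁴)(-4.0)+(7.9 × 10⁻⁴)(+0.23) = 8.6 × 10⁻⁴ → stable
The 134–183 m interval has Δρ < 0: lighter water underlies denser water.

134–183 m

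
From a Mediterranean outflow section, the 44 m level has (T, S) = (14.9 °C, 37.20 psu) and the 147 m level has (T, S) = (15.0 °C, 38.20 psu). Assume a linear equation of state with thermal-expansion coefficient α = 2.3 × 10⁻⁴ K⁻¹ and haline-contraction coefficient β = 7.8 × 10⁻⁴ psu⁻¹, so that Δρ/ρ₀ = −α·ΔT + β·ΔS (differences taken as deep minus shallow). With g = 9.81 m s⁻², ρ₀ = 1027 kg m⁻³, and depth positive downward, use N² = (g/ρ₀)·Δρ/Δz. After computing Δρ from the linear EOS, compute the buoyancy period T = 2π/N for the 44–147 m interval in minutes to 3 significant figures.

ΔT = +0.1 K, ΔS = +1.00 psu (deep − shallow).
Δρ/ρ₀ = −αΔT + βΔS = -2.30 × 10⁻⁵ + 7.80 × 10⁻⁴ = 7.57 × 10⁻⁴, so Δρ ≈ 0.7774 kg m⁻³.
N² = (g/ρ₀)·Δρ/Δz = g·(Δρ/ρ₀)/Δz = 9.81 × 7.57 × 10⁻⁴ / 103 = 7.2099 × 10⁻⁵ s⁻².
N = √(7.2099 × 10⁻⁵) = 8.4911 × 10⁻³ rad s⁻¹ → T = 2π/N = 739.97 s = 12.333 min ≈ 12.3 min.

12.3 min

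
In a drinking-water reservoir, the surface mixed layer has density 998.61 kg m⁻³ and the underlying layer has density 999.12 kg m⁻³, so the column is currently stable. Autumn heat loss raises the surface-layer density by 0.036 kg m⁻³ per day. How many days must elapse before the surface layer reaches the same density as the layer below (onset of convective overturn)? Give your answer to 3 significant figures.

14.2 days

Density deficit of the surface layer: 999.12 − 998.61 = 0.51 kg m⁻³.
Required change = 0.51 / 0.036 = 14.2 days.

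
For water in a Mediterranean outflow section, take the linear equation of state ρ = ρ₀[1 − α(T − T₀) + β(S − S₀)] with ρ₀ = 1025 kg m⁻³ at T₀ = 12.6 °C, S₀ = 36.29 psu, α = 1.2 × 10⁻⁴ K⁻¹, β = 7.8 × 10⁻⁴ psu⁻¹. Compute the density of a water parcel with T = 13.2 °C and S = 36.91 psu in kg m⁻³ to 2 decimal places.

1025.42 kg m⁻³

T − T₀ = +0.6 K, S − S₀ = +0.62 psu.
Bracket = 1 − α·(+0.6) + β·(+0.62) = 1 + (4.116 × 10⁻⁴) = 1.0004116.
ρ = 1025 × 1.0004116 = 1025.42 kg m⁻³.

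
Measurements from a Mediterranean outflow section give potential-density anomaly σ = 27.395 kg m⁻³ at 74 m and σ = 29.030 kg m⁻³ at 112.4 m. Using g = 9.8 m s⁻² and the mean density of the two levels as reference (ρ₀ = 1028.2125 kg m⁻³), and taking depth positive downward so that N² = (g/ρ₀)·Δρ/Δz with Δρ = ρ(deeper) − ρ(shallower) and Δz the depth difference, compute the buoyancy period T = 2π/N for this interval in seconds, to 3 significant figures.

Δρ = 1029.030 − 1027.395 = 1.635 kg m⁻³ over Δz = 112.4 − 74 = 38.4 m.
N² = (9.8/1028.2125) × (1.635/38.4) = 4.0582 × 10⁻⁴ s⁻².
N = √(4.0582 × 10⁻⁴) = 0.020145 rad s⁻¹, so T = 2π/N = 311.90 s ≈ 312 s.
A positive N² confirms static stability across the interval.

312 s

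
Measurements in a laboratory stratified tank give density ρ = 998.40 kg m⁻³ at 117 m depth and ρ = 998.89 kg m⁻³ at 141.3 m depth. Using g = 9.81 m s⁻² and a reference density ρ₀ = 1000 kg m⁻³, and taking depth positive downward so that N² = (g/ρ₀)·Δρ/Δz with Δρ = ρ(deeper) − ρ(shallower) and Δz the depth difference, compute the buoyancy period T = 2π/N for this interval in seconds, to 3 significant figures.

447 s

Δρ = 998.89 − 998.40 = 0.49 kg m⁻³ over Δz = 141.3 − 117 = 24.3 m.
N² = (9.81/1000) × (0.49/24.3) = 1.9781 × 10⁻⁴ s⁻².
N = √(1.9781 × 10⁻⁴) = 0.014064 rad s⁻¹, so T = 2π/N = 446.76 s ≈ 447 s.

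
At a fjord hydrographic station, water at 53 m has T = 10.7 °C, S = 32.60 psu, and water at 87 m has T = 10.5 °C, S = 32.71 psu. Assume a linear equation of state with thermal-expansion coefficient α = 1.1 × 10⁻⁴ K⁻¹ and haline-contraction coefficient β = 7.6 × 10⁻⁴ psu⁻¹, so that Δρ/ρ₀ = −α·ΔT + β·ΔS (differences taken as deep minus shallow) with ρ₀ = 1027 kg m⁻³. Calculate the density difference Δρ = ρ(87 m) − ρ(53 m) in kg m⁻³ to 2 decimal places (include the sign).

+0.11 kg m⁻³

ΔT = -0.2 K, ΔS = +0.11 psu (deep − shallow).
Δρ/ρ₀ = −(1.1 × 10⁻⁴)(-0.2) + (7.6 × 10⁻⁴)(+0.11) = 1.056 × 10⁻⁴.
Δρ = 1027 × (1.056 × 10⁻⁴) = +0.11 kg m⁻³.
Positive Δρ: denser below, stable.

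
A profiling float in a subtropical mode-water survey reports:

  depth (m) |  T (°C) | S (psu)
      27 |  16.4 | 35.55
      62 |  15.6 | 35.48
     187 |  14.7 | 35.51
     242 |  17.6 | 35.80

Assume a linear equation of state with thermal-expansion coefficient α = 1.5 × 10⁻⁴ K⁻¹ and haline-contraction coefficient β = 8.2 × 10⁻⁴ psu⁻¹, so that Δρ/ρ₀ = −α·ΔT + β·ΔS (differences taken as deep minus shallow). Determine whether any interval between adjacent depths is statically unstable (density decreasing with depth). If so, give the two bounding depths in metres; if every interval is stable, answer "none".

Evaluate Δρ/ρ₀ = −αΔT + βΔS across each adjacent pair:
  27–62 m: −αΔT+βΔS = −(1.5 × 10⁻⁴)(-0.8)+(8.2 × 10⁻⁴)(-0.07) = 6.3 × 10⁻⁵ → stable
  62–187 m: −αΔT+βΔS = −(1.5 × 10⁻⁴)(-0.9)+(8.2 × 10⁻⁴)(+0.03) = 1.6 × 10⁻⁴ → stable
  187–242 m: −αΔT+βΔS = −(1.5 × 10⁻⁴)(+2.9)+(8.2 × 10⁻⁴)(+0.29) = -2.0 × 10⁻⁴ → UNSTABLE
The 187–242 m interval has Δρ < 0: lighter water underlies denser water.

187–242 m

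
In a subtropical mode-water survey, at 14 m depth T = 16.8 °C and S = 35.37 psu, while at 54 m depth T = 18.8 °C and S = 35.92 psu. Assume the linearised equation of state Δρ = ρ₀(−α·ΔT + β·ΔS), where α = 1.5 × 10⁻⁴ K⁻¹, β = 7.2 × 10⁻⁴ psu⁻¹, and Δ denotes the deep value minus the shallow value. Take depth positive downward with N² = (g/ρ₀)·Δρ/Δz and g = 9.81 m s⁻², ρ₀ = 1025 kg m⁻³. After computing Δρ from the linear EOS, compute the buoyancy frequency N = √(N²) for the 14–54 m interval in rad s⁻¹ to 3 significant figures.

ΔT = +2.0 K, ΔS = +0.55 psu (deep − shallow).
Δρ/ρ₀ = −αΔT + βΔS = -3.00 × 10⁻⁴ + 3.96 × 10⁻⁴ = 9.60 × 10⁻⁵, so Δρ ≈ 0.09840 kg m⁻³.
N² = (g/ρ₀)·Δρ/Δz = g·(Δρ/ρ₀)/Δz = 9.81 × 9.60 × 10⁻⁵ / 40 = 2.3544 × 10⁻⁵ s⁻².
N = √(2.3544 × 10⁻⁵) = 4.8522 × 10⁻³ rad s⁻¹ ≈ 4.85 × 10⁻³ rad s⁻¹.

4.85 × 10⁻³ rad s⁻¹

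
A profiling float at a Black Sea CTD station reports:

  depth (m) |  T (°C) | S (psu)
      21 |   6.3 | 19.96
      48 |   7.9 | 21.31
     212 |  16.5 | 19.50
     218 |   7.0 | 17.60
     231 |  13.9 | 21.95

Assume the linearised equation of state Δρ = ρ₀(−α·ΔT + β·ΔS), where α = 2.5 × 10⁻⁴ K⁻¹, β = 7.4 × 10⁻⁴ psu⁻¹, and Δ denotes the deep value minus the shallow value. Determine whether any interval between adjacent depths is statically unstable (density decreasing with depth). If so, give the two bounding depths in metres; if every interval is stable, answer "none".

48–212 m

Evaluate Δρ/ρ₀ = −αΔT + βΔS across each adjacent pair:
  21–48 m: −αΔT+βΔS = −(2.5 × 10⁻⁴)(+1.6)+(7.4 × 10⁻⁴)(+1.35) = 6.0 × 10⁻⁴ → stable
  48–212 m: −αΔT+βΔS = −(2.5 × 10⁻⁴)(+8.6)+(7.4 × 10⁻⁴)(-1.81) = -3.5 × 10⁻³ → UNSTABLE
  212–218 m: −αΔT+βΔS = −(2.5 × 10⁻⁴)(-9.5)+(7.4 × 10⁻⁴)(-1.90) = 9.7 × 10⁻⁴ → stable
  218–231 m: −αΔT+βΔS = −(2.5 × 10⁻⁴)(+6.9)+(7.4 × 10⁻⁴)(+4.35) = 1.5 × 10⁻³ → stable
The 48–212 m interval has Δρ < 0: lighter water underlies denser water.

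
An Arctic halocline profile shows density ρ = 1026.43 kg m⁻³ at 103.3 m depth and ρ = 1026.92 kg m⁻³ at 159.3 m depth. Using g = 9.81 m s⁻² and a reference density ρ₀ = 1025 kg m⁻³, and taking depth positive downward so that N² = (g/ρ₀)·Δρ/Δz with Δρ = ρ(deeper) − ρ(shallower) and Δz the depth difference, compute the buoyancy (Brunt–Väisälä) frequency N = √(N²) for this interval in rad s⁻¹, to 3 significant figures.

Δρ = 1026.92 − 1026.43 = 0.49 kg m⁻³ over Δz = 159.3 − 103.3 = 56 m.
N² = (9.81/1025) × (0.49/56) = 8.3744 × 10⁻⁵ s⁻².
N = √(8.3744 × 10⁻⁵) = 9.1512 × 10⁻³ rad s⁻¹ ≈ 9.15 × 10⁻³ rad s⁻¹.
A positive N² confirms static stability across the interval.

9.15 × 10⁻³ rad s⁻¹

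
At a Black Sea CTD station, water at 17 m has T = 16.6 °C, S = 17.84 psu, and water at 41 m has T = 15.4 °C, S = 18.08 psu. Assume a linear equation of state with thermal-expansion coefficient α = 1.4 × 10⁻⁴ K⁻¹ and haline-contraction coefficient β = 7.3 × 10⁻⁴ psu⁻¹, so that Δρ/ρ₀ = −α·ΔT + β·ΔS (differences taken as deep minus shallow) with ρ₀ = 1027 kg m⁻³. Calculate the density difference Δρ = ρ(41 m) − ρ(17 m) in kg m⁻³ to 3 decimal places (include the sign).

ΔT = -1.2 K, ΔS = +0.24 psu (deep − shallow).
Δρ/ρ₀ = −(1.4 × 10⁻⁴)(-1.2) + (7.3 × 10⁻⁴)(+0.24) = 3.432 × 10⁻⁴.
Δρ = 1027 × (3.432 × 10⁻⁴) = +0.352 kg m⁻³.
Positive Δρ: denser below, stable.

+0.352 kg m⁻³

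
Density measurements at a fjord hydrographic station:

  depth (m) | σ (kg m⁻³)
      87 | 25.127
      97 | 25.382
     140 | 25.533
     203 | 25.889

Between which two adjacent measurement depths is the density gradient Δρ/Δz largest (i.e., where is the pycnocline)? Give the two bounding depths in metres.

87–97 m

Compute the density gradient over each adjacent pair:
  87–97 m: Δρ/Δz = 0.255/10 = 0.026 kg m⁻⁴
  97–140 m: Δρ/Δz = 0.151/43 = 3.5 × 10⁻³ kg m⁻⁴
  140–203 m: Δρ/Δz = 0.356/63 = 5.7 × 10⁻³ kg m⁻⁴
The largest gradient is in the 87–97 m interval — the pycnocline.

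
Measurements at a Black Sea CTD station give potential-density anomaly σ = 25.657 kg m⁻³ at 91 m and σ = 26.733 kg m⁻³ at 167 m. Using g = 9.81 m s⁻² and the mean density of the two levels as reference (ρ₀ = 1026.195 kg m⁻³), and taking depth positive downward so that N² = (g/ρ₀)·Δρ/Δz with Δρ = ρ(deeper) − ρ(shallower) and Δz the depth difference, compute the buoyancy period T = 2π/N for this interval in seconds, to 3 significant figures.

540 s

Δρ = 1026.733 − 1025.657 = 1.076 kg m⁻³ over Δz = 167 − 91 = 76 m.
N² = (9.81/1026.195) × (1.076/76) = 1.3534 × 10⁻⁴ s⁻².
N = √(1.3534 × 10⁻⁴) = 0.011634 rad s⁻¹, so T = 2π/N = 540.07 s ≈ 540 s.
A positive N² confirms static stability across the interval.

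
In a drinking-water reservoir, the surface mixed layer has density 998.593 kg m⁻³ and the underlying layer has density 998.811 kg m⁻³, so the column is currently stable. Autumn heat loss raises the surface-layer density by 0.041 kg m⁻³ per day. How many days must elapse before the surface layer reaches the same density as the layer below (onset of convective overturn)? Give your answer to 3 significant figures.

Density deficit of the surface layer: 998.811 − 998.593 = 0.218 kg m⁻³.
Required change = 0.218 / 0.041 = 5.32 days.

5.32 days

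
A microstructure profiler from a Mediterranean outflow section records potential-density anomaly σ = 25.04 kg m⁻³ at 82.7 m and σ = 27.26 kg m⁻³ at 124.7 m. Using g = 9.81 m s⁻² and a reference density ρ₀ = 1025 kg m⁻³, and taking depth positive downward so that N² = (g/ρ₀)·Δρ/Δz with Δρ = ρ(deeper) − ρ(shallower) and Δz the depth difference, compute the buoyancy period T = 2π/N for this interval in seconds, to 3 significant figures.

Δρ = 1027.26 − 1025.04 = 2.22 kg m⁻³ over Δz = 124.7 − 82.7 = 42 m.
N² = (9.81/1025) × (2.22/42) = 5.0588 × 10⁻⁴ s⁻².
N = √(5.0588 × 10⁻⁴) = 0.022492 rad s⁻¹, so T = 2π/N = 279.35 s ≈ 279 s.

279 s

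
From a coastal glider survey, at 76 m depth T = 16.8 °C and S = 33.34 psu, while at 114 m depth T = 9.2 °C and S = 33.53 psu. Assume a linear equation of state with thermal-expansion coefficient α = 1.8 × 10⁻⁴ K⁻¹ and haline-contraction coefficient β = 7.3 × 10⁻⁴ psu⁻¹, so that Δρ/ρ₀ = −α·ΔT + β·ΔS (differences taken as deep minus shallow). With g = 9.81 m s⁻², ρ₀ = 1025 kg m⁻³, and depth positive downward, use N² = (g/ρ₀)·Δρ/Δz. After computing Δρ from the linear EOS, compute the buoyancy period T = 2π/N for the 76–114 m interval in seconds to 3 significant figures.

ΔT = -7.6 K, ΔS = +0.19 psu (deep − shallow).
Δρ/ρ₀ = −αΔT + βΔS = 1.368 × 10⁻³ + 1.387 × 10⁻⁴ = 1.5067 × 10⁻³, so Δρ ≈ 1.544 kg m⁻³.
N² = (g/ρ₀)·Δρ/Δz = g·(Δρ/ρ₀)/Δz = 9.81 × 1.5067 × 10⁻³ / 38 = 3.8897 × 10⁻⁴ s⁻².
N = √(3.8897 × 10⁻⁴) = 0.019722 rad s⁻¹ → T = 2π/N = 318.59 s ≈ 319 s.

319 s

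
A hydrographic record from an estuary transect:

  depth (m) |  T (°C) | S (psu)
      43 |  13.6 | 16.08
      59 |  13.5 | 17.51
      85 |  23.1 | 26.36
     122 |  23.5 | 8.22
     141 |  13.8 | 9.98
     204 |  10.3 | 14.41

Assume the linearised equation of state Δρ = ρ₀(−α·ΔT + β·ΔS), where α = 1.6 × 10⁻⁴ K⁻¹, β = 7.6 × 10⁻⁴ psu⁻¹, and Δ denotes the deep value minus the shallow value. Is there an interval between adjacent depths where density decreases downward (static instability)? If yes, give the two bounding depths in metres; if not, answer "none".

85–122 m

Evaluate Δρ/ρ₀ = −αΔT + βΔS across each adjacent pair:
  43–59 m: −αΔT+βΔS = −(1.6 × 10⁻⁴)(-0.1)+(7.6 × 10⁻⁴)(+1.43) = 1.1 × 10⁻³ → stable
  59–85 m: −αΔT+βΔS = −(1.6 × 10⁻⁴)(+9.6)+(7.6 × 10⁻⁴)(+8.85) = 5.2 × 10⁻³ → stable
  85–122 m: −αΔT+βΔS = −(1.6 × 10⁻⁴)(+0.4)+(7.6 × 10⁻⁴)(-18.14) = -0.014 → UNSTABLE
  122–141 m: −αΔT+βΔS = −(1.6 × 10⁻⁴)(-9.7)+(7.6 × 10⁻⁴)(+1.76) = 2.9 × 10⁻³ → stable
  141–204 m: −αΔT+βΔS = −(1.6 × 10⁻⁴)(-3.5)+(7.6 × 10⁻⁴)(+4.43) = 3.9 × 10⁻³ → stable
The 85–122 m interval has Δρ < 0: lighter water underlies denser water.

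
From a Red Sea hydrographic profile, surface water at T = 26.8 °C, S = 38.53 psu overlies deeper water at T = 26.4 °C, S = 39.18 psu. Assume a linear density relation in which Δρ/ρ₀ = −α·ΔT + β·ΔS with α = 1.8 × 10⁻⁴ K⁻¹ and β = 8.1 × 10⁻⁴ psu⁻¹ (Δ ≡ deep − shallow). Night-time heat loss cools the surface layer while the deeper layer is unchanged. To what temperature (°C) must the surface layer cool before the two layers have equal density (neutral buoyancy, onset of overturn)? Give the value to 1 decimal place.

23.5 °C

Neutral buoyancy requires Δρ = 0, i.e. −α(T_deep − T_surf′) + β(S_deep − S_surf) = 0.
T_surf′ = T_deep − (β/α)·ΔS = 26.4 − (8.1 × 10⁻⁴/1.8 × 10⁻⁴)·(+0.65) = 23.475 °C.
Cooling required: 26.8 − (23.475) = 3.325 °C.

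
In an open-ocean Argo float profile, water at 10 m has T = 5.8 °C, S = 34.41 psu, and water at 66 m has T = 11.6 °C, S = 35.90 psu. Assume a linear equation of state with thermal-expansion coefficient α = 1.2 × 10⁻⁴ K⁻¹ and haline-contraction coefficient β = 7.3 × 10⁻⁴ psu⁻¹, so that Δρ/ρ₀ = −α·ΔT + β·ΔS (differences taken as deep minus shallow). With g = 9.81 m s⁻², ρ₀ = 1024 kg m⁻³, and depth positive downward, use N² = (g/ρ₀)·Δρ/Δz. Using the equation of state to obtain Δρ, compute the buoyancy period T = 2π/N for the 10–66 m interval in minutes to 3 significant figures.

ΔT = +5.8 K, ΔS = +1.49 psu (deep − shallow).
Δρ/ρ₀ = −αΔT + βΔS = -6.96 × 10⁻⁴ + 1.0877 × 10⁻³ = 3.917 × 10⁻⁴, so Δρ ≈ 0.4011 kg m⁻³.
N² = (g/ρ₀)·Δρ/Δz = g·(Δρ/ρ₀)/Δz = 9.81 × 3.917 × 10⁻⁴ / 56 = 6.8617 × 10⁻⁵ s⁻².
N = √(6.8617 × 10⁻⁵) = 8.2835 × 10⁻³ rad s⁻¹ → T = 2π/N = 758.52 s = 12.642 min ≈ 12.6 min.

12.6 min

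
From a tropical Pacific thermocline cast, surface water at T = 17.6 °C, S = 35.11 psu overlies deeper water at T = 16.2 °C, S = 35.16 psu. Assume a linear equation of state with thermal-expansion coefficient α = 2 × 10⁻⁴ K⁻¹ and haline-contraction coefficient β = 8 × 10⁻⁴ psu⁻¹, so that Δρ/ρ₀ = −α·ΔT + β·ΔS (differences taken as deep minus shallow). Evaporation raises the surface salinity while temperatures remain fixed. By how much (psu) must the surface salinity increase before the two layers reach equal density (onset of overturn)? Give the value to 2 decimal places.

Neutral buoyancy requires −α(T_deep − T_surf) + β(S_deep − S_surf′) = 0.
S_surf′ = S_deep − (α/β)·ΔT = 35.16 − (2 × 10⁻⁴/8 × 10⁻⁴)·(-1.4) = 35.5100 psu.
Increase required: 35.5100 − 35.11 = 0.4000 psu.

0.40 psu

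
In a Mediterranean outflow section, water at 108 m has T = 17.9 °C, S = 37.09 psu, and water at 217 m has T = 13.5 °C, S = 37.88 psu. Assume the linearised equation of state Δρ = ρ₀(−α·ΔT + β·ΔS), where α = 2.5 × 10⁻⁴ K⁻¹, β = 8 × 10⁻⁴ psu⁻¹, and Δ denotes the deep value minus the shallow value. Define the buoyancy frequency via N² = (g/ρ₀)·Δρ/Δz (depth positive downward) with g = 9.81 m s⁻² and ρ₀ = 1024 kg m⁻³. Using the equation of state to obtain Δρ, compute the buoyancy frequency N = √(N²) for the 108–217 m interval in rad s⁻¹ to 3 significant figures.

ΔT = -4.4 K, ΔS = +0.79 psu (deep − shallow).
Δρ/ρ₀ = −αΔT + βΔS = 1.10 × 10⁻³ + 6.32 × 10⁻⁴ = 1.732 × 10⁻³, so Δρ ≈ 1.774 kg m⁻³.
N² = (g/ρ₀)·Δρ/Δz = g·(Δρ/ρ₀)/Δz = 9.81 × 1.732 × 10⁻³ / 109 = 1.5588 × 10⁻⁴ s⁻².
N = √(1.5588 × 10⁻⁴) = 0.012485 rad s⁻¹ ≈ 0.0125 rad s⁻¹.

0.0125 rad s⁻¹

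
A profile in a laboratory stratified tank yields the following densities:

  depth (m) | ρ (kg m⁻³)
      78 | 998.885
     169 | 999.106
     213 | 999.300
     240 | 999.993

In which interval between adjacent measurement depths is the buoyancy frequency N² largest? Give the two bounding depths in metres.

213–240 m

Compute the density gradient over each adjacent pair:
  78–169 m: Δρ/Δz = 0.221/91 = 2.4 × 10⁻³ kg m⁻⁴
  169–213 m: Δρ/Δz = 0.194/44 = 4.4 × 10⁻³ kg m⁻⁴
  213–240 m: Δρ/Δz = 0.693/27 = 0.026 kg m⁻⁴
The largest gradient is in the 213–240 m interval — the pycnocline.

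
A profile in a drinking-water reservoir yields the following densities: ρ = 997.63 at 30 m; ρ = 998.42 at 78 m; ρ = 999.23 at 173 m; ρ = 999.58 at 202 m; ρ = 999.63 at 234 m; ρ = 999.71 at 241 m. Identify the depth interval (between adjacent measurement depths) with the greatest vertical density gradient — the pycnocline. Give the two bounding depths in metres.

Compute the density gradient over each adjacent pair:
  30–78 m: Δρ/Δz = 0.79/48 = 0.016 kg m⁻⁴
  78–173 m: Δρ/Δz = 0.81/95 = 8.5 × 10⁻³ kg m⁻⁴
  173–202 m: Δρ/Δz = 0.35/29 = 0.012 kg m⁻⁴
  202–234 m: Δρ/Δz = 0.05/32 = 1.6 × 10⁻³ kg m⁻⁴
  234–241 m: Δρ/Δz = 0.08/7 = 0.011 kg m⁻⁴
The largest gradient is in the 30–78 m interval — the pycnocline.

30–78 m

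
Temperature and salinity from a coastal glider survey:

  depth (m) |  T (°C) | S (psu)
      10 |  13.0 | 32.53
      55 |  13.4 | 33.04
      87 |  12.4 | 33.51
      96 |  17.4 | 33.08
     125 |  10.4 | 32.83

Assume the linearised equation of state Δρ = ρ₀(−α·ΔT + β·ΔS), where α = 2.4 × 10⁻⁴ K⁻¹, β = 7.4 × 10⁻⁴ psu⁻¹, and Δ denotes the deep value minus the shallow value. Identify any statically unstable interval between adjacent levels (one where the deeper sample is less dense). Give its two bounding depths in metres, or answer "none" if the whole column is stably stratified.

87–96 m

Evaluate Δρ/ρ₀ = −αΔT + βΔS across each adjacent pair:
  10–55 m: −αΔT+βΔS = −(2.4 × 10⁻⁴)(+0.4)+(7.4 × 10⁻⁴)(+0.51) = 2.8 × 10⁻⁴ → stable
  55–87 m: −αΔT+βΔS = −(2.4 × 10⁻⁴)(-1.0)+(7.4 × 10⁻⁴)(+0.47) = 5.9 × 10⁻⁴ → stable
  87–96 m: −αΔT+βΔS = −(2.4 × 10⁻⁴)(+5.0)+(7.4 × 10⁻⁴)(-0.43) = -1.5 × 10⁻³ → UNSTABLE
  96–125 m: −αΔT+βΔS = −(2.4 × 10⁻⁴)(-7.0)+(7.4 × 10⁻⁴)(-0.25) = 1.5 × 10⁻³ → stable
The 87–96 m interval has Δρ < 0: lighter water underlies denser water.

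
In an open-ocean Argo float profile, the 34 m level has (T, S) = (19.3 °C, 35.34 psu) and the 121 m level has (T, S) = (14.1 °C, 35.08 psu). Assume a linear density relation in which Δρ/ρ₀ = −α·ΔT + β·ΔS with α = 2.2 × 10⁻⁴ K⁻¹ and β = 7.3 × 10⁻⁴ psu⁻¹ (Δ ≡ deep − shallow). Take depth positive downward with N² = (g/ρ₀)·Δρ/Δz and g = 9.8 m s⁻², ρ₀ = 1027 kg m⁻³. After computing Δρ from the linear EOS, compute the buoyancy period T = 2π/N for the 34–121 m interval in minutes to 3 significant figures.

ΔT = -5.2 K, ΔS = -0.26 psu (deep − shallow).
Δρ/ρ₀ = −αΔT + βΔS = 1.144 × 10⁻³ − 1.898 × 10⁻⁴ = 9.542 × 10⁻⁴, so Δρ ≈ 0.9800 kg m⁻³.
N² = (g/ρ₀)·Δρ/Δz = g·(Δρ/ρ₀)/Δz = 9.8 × 9.542 × 10⁻⁴ / 87 = 1.0748 × 10⁻⁴ s⁻².
N = √(1.0748 × 10⁻⁴) = 0.010367 rad s⁻¹ → T = 2π/N = 606.08 s = 10.101 min ≈ 10.1 min.

10.1 min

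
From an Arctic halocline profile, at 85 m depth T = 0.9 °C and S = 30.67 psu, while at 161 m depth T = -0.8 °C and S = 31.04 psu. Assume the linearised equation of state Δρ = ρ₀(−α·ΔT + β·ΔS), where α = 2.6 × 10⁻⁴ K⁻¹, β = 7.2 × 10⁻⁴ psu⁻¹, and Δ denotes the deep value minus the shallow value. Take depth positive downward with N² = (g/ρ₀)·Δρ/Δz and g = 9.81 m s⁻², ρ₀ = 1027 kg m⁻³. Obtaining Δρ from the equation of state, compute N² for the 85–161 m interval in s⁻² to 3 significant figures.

ΔT = -1.7 K, ΔS = +0.37 psu (deep − shallow).
Δρ/ρ₀ = −αΔT + βΔS = 4.42 × 10⁻⁴ + 2.664 × 10⁻⁴ = 7.084 × 10⁻⁴, so Δρ ≈ 0.7275 kg m⁻³.
N² = (g/ρ₀)·Δρ/Δz = g·(Δρ/ρ₀)/Δz = 9.81 × 7.084 × 10⁻⁴ / 76 = 9.1440 × 10⁻⁵ s⁻² ≈ 9.14 × 10⁻⁵ s⁻².

9.14 × 10⁻⁵ s⁻²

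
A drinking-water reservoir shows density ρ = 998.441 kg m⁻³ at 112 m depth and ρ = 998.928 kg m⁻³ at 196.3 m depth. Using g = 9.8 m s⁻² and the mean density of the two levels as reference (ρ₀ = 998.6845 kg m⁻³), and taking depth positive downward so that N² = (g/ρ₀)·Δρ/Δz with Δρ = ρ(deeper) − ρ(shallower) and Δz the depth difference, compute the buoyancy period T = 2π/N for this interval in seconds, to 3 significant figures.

835 s

Δρ = 998.928 − 998.441 = 0.487 kg m⁻³ over Δz = 196.3 − 112 = 84.3 m.
N² = (9.8/998.6845) × (0.487/84.3) = 5.6689 × 10⁻⁵ s⁻².
N = √(5.6689 × 10⁻⁵) = 7.5292 × 10⁻³ rad s⁻¹, so T = 2π/N = 834.51 s ≈ 835 s.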